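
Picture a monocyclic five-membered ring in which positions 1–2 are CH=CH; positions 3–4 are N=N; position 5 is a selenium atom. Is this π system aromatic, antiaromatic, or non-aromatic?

Aromatic

Check conjugation: every atom in a ring double bond is sp² and brings one electron to the p orbital; the doubly-bonded nitrogens are pyridine-type — their lone pairs lie in the ring plane, leaving one electron in the p orbital; the selenium donates one lone pair from its p orbital — every position has a p orbital, so the cyclic π system is continuous.
Adding the contributions, 2 × 2 = 4 from the double-bond units + 2 from the Se atom = 6.
With 6 π electrons (n = 1), the Hückel 4n+2 condition holds.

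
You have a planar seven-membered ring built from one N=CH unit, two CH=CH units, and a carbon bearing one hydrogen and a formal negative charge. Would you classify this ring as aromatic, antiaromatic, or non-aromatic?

Antiaromatic

Check conjugation: each doubly-bonded ring atom is sp² with one p-orbital electron; each sp² =N– keeps its lone pair in-plane and puts one electron into the π system; the carbanion's lone pair occupies the p orbital — every position has a p orbital, so the cyclic π system is continuous.
Counting π electrons: 3 × 2 = 6 from the double-bond units + 2 from the CH(-) atom = 8.
8 is a 4n count (n = 2), so the planar conjugated ring is antiaromatic.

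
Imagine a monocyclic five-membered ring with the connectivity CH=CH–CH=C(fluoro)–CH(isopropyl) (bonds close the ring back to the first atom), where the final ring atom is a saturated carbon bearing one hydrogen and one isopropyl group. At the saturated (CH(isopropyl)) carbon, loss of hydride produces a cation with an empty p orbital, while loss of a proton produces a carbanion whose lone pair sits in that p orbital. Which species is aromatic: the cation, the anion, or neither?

Once that carbon is sp², every ring atom has a p orbital and both ions are fully conjugated.
Cation: 2 × 2 + 0 = 4 π electrons → 4(1), antiaromatic.
Anion: 2 × 2 + 2 = 6 π electrons → 4(1)+2, aromatic.

The anion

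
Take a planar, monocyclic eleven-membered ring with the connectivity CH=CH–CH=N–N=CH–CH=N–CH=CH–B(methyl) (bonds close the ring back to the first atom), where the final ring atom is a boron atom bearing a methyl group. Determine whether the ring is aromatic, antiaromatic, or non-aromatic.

Check conjugation: each doubly-bonded ring atom is sp² with one p-orbital electron; the doubly-bonded nitrogens are pyridine-type — their lone pairs lie in the ring plane, leaving one electron in the p orbital; the boron has an empty p orbital — every position has a p orbital, so the cyclic π system is continuous.
Counting π electrons: 5 × 2 = 10 from the double-bond units + 0 from the B(methyl) atom = 10.
That gives a 4n+2 count (10, n = 2).

Aromatic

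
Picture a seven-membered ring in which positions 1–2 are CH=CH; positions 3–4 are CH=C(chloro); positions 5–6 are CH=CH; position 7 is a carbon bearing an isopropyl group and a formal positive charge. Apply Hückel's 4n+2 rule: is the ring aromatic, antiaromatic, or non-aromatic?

Aromatic

Every ring atom contributes a p orbital perpendicular to the ring (each doubly-bonded ring atom is sp² with one p-orbital electron; the carbocation has an empty p orbital), so the π system is cyclic and fully conjugated.
Counting π electrons: 3 × 2 = 6 from the double-bond units + 0 from the C(isopropyl)(+) atom = 6.
With 6 π electrons (n = 1), the Hückel 4n+2 condition holds.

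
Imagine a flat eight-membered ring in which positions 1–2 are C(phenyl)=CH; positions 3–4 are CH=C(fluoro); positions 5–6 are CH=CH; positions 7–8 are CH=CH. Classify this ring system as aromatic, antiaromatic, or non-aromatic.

Antiaromatic

All ring atoms are sp² and supply a p orbital to the ring (every atom in a ring double bond is sp² and brings one electron to the p orbital); the conjugation is uninterrupted.
Adding the contributions, 4 × 2 = 8 from the 4 double-bond units.
A 4n π count (8, n = 2) in a planar conjugated ring means antiaromatic.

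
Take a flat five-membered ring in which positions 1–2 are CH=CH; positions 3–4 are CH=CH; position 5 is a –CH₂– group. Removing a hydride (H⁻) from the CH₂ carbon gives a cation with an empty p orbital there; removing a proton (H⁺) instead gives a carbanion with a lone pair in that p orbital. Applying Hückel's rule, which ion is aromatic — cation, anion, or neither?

In either ion the ring is fully conjugated: every atom, including the new sp² carbon, supplies a p orbital.
Cation: 2 × 2 + 0 = 4 π electrons → 4(1), antiaromatic.
Anion: 2 × 2 + 2 = 6 π electrons → 4(1)+2, aromatic.

The anion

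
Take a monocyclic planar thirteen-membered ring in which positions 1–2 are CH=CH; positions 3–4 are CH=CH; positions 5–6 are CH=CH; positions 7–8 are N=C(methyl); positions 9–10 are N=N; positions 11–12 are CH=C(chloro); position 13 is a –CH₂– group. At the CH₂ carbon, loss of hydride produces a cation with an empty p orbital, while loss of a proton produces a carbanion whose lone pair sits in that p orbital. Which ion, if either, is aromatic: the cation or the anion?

The anion

Once that carbon is sp², every ring atom has a p orbital and both ions are fully conjugated.
Cation: 6 × 2 + 0 = 12 π electrons → 4(3), antiaromatic.
Anion: 6 × 2 + 2 = 14 π electrons → 4(3)+2, aromatic.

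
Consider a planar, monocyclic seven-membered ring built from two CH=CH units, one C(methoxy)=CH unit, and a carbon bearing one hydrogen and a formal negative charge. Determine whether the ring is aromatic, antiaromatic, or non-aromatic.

The p orbitals form a continuous loop: each doubly-bonded ring atom is sp² with one p-orbital electron; the carbanion's lone pair occupies the p orbital. The ring is fully conjugated.
Counting π electrons: 3 × 2 = 6 from the double-bond units + 2 from the CH(-) atom = 8.
8 is a 4n count (n = 2), so the planar conjugated ring is antiaromatic.

Antiaromatic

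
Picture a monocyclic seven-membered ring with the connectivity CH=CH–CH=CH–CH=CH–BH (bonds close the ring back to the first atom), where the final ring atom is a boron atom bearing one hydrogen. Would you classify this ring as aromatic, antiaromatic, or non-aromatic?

The p orbitals form a continuous loop: each doubly-bonded ring atom is sp² with one p-orbital electron; the boron has an empty p orbital. The ring is fully conjugated.
Tallying contributions gives 3 × 2 = 6 from the double-bond units + 0 from the BH atom = 6.
6 = 4(1) + 2, which satisfies Hückel's 4n+2 rule.

Aromatic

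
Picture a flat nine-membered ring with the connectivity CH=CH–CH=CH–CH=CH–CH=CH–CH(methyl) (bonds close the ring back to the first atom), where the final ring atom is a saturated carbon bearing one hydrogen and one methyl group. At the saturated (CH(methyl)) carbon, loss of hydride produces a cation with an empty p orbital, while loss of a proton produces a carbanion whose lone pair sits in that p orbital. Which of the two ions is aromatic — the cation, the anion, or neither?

Both ions have a continuous loop of p orbitals — each ring atom is sp².
Cation: 4 × 2 + 0 = 8 π electrons → 4(2), antiaromatic.
Anion: 4 × 2 + 2 = 10 π electrons → 4(2)+2, aromatic.

The anion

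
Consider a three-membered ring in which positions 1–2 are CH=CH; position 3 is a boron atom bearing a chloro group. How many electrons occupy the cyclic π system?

The p orbitals form a continuous loop: each doubly-bonded ring atom is sp² with one p-orbital electron; the boron has an empty p orbital. The ring is fully conjugated.
Tallying contributions gives 1 × 2 = 2 from the double-bond unit + 0 from the B(chloro) atom = 2.

2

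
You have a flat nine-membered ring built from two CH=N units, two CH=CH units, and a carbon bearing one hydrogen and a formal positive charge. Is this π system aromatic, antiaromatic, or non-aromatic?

Every ring atom contributes a p orbital perpendicular to the ring (the double-bond atoms are sp², each contributing one p electron; each =N– nitrogen is pyridine-type (lone pair in the sp² plane, one electron in the p orbital); the carbocation has an empty p orbital), so the π system is cyclic and fully conjugated.
Tallying contributions gives 4 × 2 = 8 from the double-bond units + 0 from the CH(+) atom = 8.
With 8 = 4·2 π electrons, Hückel's rule classifies the planar ring as antiaromatic.

Antiaromatic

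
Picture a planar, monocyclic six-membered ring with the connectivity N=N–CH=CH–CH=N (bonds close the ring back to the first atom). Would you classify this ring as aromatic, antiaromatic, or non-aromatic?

The p orbitals form a continuous loop: the double-bond atoms are sp², each contributing one p electron; each =N– nitrogen is pyridine-type (lone pair in the sp² plane, one electron in the p orbital). The ring is fully conjugated.
π-electron count: 3 × 2 = 6 from the 3 double-bond units.
6 = 4(1) + 2, which satisfies Hückel's 4n+2 rule.

Aromatic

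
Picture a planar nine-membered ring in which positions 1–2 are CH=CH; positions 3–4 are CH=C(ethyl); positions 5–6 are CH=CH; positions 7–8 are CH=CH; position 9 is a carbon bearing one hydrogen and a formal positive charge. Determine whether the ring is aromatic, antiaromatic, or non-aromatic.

Antiaromatic

All ring atoms are sp² and supply a p orbital to the ring (the double-bond atoms are sp², each contributing one p electron; the carbocation has an empty p orbital); the conjugation is uninterrupted.
Tallying contributions gives 4 × 2 = 8 from the double-bond units + 0 from the CH(+) atom = 8.
8 = 4(2); a planar, fully conjugated 4n system is antiaromatic.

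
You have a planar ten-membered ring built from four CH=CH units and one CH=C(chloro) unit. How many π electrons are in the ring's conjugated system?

Check conjugation: the double-bond atoms are sp², each contributing one p electron — every position has a p orbital, so the cyclic π system is continuous.
π-electron count: 5 × 2 = 10 from the 5 double-bond units.

10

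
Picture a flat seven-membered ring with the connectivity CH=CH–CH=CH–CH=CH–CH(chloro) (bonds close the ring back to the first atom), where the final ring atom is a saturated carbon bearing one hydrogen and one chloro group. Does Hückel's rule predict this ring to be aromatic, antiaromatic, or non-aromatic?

Non-aromatic

At the CH(chloro) position, that saturated carbon is sp³ and has no p orbital in the ring π system; the ring's p-orbital overlap is broken there.
Without a continuous loop of overlapping p orbitals the Hückel electron count never comes into play.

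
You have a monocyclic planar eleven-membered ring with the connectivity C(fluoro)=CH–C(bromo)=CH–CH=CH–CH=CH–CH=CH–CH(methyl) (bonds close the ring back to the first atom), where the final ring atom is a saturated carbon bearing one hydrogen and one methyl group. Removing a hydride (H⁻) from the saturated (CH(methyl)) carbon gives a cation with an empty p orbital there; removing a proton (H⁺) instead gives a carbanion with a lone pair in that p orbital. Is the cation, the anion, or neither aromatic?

The cation

In either ion the ring is fully conjugated: every atom, including the new sp² carbon, supplies a p orbital.
Cation: 5 × 2 + 0 = 10 π electrons → 4(2)+2, aromatic.
Anion: 5 × 2 + 2 = 12 π electrons → 4(3), antiaromatic.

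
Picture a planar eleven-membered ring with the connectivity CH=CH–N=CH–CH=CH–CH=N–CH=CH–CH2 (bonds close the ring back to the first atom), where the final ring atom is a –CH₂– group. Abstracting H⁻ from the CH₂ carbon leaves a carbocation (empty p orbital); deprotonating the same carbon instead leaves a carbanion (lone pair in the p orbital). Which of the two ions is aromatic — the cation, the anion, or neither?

Both ions have a continuous loop of p orbitals — each ring atom is sp².
Cation: 5 × 2 + 0 = 10 π electrons → 4(2)+2, aromatic.
Anion: 5 × 2 + 2 = 12 π electrons → 4(3), antiaromatic.

The cation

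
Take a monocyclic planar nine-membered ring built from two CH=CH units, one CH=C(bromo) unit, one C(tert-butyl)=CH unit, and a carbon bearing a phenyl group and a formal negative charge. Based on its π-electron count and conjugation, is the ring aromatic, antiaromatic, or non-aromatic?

Aromatic

Check conjugation: every atom in a ring double bond is sp² and brings one electron to the p orbital; the carbanion's lone pair occupies the p orbital — every position has a p orbital, so the cyclic π system is continuous.
Counting π electrons: 4 × 2 = 8 from the double-bond units + 2 from the C(phenyl)(-) atom = 10.
10 = 4(2) + 2, which satisfies Hückel's 4n+2 rule.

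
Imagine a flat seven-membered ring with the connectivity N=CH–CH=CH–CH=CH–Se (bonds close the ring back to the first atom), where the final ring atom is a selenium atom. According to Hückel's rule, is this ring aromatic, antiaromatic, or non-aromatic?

Antiaromatic

The p orbitals form a continuous loop: each doubly-bonded ring atom is sp² with one p-orbital electron; each sp² =N– keeps its lone pair in-plane and puts one electron into the π system; the selenium donates one lone pair from its p orbital. The ring is fully conjugated.
π-electron count: 3 × 2 = 6 from the double-bond units + 2 from the Se atom = 8.
With 8 = 4·2 π electrons, Hückel's rule classifies the planar ring as antiaromatic.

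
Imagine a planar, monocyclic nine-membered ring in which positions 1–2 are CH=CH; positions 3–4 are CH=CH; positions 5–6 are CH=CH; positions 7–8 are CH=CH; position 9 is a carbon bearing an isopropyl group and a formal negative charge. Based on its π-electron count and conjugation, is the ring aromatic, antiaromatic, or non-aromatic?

Aromatic

The p orbitals form a continuous loop: every atom in a ring double bond is sp² and brings one electron to the p orbital; the carbanion's lone pair occupies the p orbital. The ring is fully conjugated.
Tallying contributions gives 4 × 2 = 8 from the double-bond units + 2 from the C(isopropyl)(-) atom = 10.
10 = 4(2) + 2, which satisfies Hückel's 4n+2 rule.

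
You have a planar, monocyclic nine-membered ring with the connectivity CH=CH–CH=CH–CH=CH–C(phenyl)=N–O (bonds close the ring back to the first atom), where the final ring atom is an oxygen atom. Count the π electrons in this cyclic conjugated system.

10

Check conjugation: every atom in a ring double bond is sp² and brings one electron to the p orbital; each =N– nitrogen is pyridine-type (lone pair in the sp² plane, one electron in the p orbital); the oxygen donates one lone pair from its p orbital — every position has a p orbital, so the cyclic π system is continuous.
Counting π electrons: 4 × 2 = 8 from the double-bond units + 2 from the O atom = 10.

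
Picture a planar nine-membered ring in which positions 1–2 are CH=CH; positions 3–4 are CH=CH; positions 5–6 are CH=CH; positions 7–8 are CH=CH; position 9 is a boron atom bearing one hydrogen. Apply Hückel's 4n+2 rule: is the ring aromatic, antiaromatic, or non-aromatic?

Antiaromatic

Every ring atom contributes a p orbital perpendicular to the ring (the double-bond atoms are sp², each contributing one p electron; the boron has an empty p orbital), so the π system is cyclic and fully conjugated.
Counting π electrons: 4 × 2 = 8 from the double-bond units + 0 from the BH atom = 8.
8 is a 4n count (n = 2), so the planar conjugated ring is antiaromatic.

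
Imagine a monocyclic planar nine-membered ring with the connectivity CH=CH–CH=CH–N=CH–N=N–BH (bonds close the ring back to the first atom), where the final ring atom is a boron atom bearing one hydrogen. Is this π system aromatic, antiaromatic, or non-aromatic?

All ring atoms are sp² and supply a p orbital to the ring (every atom in a ring double bond is sp² and brings one electron to the p orbital; the doubly-bonded nitrogens are pyridine-type — their lone pairs lie in the ring plane, leaving one electron in the p orbital; the boron has an empty p orbital); the conjugation is uninterrupted.
Counting π electrons: 4 × 2 = 8 from the double-bond units + 0 from the BH atom = 8.
A 4n π count (8, n = 2) in a planar conjugated ring means antiaromatic.

Antiaromatic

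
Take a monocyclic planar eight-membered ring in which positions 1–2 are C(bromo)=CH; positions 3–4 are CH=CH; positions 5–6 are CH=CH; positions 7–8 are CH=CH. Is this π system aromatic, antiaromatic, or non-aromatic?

The p orbitals form a continuous loop: every atom in a ring double bond is sp² and brings one electron to the p orbital. The ring is fully conjugated.
Counting π electrons: 4 × 2 = 8 from the 4 double-bond units.
8 is a 4n count (n = 2), so the planar conjugated ring is antiaromatic.

Antiaromatic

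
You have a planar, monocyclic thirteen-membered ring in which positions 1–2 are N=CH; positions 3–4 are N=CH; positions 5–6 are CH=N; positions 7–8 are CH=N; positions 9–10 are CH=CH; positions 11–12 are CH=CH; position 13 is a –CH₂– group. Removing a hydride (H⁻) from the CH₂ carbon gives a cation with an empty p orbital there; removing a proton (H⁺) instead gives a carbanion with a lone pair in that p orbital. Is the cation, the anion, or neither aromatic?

The anion

In both ions every ring atom is sp² and contributes a p orbital, so both rings are fully conjugated.
Cation: 6 × 2 + 0 = 12 π electrons → 4(3), antiaromatic.
Anion: 6 × 2 + 2 = 14 π electrons → 4(3)+2, aromatic.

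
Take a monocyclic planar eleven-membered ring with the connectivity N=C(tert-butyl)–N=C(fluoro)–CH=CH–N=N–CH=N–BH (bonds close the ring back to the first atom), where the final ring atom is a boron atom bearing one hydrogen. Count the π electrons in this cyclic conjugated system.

10

The p orbitals form a continuous loop: every atom in a ring double bond is sp² and brings one electron to the p orbital; each sp² =N– keeps its lone pair in-plane and puts one electron into the π system; the boron has an empty p orbital. The ring is fully conjugated.
Adding the contributions, 5 × 2 = 10 from the double-bond units + 0 from the BH atom = 10.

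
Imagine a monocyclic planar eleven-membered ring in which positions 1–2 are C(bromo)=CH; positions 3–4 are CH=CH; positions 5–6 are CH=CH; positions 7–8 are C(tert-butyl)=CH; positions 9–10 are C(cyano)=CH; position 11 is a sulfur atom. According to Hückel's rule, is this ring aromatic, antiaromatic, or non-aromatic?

Antiaromatic

Every ring atom contributes a p orbital perpendicular to the ring (each doubly-bonded ring atom is sp² with one p-orbital electron; the sulfur donates one lone pair from its p orbital), so the π system is cyclic and fully conjugated.
Counting π electrons: 5 × 2 = 10 from the double-bond units + 2 from the S atom = 12.
A 4n π count (12, n = 3) in a planar conjugated ring means antiaromatic.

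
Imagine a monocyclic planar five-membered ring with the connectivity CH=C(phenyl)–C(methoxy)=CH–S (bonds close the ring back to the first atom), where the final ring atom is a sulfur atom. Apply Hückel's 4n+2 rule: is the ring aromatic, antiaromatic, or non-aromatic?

Every ring atom contributes a p orbital perpendicular to the ring (every atom in a ring double bond is sp² and brings one electron to the p orbital; the sulfur donates one lone pair from its p orbital), so the π system is cyclic and fully conjugated.
Tallying contributions gives 2 × 2 = 4 from the double-bond units + 2 from the S atom = 6.
That gives a 4n+2 count (6, n = 1).

Aromatic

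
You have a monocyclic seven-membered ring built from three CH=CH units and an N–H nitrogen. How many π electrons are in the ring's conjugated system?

8

Every ring atom contributes a p orbital perpendicular to the ring (every atom in a ring double bond is sp² and brings one electron to the p orbital; the pyrrole-type nitrogen donates its lone pair from the p orbital), so the π system is cyclic and fully conjugated.
π-electron count: 3 × 2 = 6 from the double-bond units + 2 from the NH atom = 8.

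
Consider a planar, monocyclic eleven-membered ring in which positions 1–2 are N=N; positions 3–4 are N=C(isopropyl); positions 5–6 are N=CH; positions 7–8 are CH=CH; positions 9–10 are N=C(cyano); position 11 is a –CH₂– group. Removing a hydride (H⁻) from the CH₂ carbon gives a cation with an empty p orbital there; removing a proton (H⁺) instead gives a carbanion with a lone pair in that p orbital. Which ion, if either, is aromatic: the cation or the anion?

The cation

In both ions every ring atom is sp² and contributes a p orbital, so both rings are fully conjugated.
Cation: 5 × 2 + 0 = 10 π electrons → 4(2)+2, aromatic.
Anion: 5 × 2 + 2 = 12 π electrons → 4(3), antiaromatic.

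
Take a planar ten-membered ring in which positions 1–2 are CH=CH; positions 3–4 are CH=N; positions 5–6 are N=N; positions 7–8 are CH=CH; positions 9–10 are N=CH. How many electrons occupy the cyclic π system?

10

All ring atoms are sp² and supply a p orbital to the ring (every atom in a ring double bond is sp² and brings one electron to the p orbital; each =N– nitrogen is pyridine-type (lone pair in the sp² plane, one electron in the p orbital)); the conjugation is uninterrupted.
Tallying contributions gives 5 × 2 = 10 from the 5 double-bond units.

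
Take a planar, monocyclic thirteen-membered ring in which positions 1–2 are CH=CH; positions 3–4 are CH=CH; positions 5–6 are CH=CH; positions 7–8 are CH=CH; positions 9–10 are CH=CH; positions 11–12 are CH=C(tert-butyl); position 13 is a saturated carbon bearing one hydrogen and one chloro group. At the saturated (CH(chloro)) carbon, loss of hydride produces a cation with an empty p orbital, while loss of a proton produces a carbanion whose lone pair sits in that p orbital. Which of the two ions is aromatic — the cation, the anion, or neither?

In either ion the ring is fully conjugated: every atom, including the new sp² carbon, supplies a p orbital.
Cation: 6 × 2 + 0 = 12 π electrons → 4(3), antiaromatic.
Anion: 6 × 2 + 2 = 14 π electrons → 4(3)+2, aromatic.

The anion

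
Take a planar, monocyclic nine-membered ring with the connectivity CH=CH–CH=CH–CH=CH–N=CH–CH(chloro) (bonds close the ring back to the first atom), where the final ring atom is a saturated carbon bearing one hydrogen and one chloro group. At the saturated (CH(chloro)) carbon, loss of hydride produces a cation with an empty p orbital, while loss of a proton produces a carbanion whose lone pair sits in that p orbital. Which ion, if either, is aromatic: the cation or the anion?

In both ions every ring atom is sp² and contributes a p orbital, so both rings are fully conjugated.
Cation: 4 × 2 + 0 = 8 π electrons → 4(2), antiaromatic.
Anion: 4 × 2 + 2 = 10 π electrons → 4(2)+2, aromatic.

The anion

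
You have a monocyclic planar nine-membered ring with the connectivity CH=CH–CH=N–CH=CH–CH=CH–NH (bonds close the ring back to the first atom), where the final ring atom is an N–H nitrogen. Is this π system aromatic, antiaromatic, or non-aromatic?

Aromatic

All ring atoms are sp² and supply a p orbital to the ring (each doubly-bonded ring atom is sp² with one p-orbital electron; each =N– nitrogen is pyridine-type (lone pair in the sp² plane, one electron in the p orbital); the pyrrole-type nitrogen donates its lone pair from the p orbital); the conjugation is uninterrupted.
π-electron count: 4 × 2 = 8 from the double-bond units + 2 from the NH atom = 10.
That gives a 4n+2 count (10, n = 2).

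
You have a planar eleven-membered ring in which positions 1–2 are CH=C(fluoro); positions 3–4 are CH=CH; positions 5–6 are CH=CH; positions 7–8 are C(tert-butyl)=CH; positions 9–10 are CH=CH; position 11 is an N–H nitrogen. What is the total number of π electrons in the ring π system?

12

Every ring atom contributes a p orbital perpendicular to the ring (each doubly-bonded ring atom is sp² with one p-orbital electron; the pyrrole-type nitrogen donates its lone pair from the p orbital), so the π system is cyclic and fully conjugated.
Adding the contributions, 5 × 2 = 10 from the double-bond units + 2 from the NH atom = 12.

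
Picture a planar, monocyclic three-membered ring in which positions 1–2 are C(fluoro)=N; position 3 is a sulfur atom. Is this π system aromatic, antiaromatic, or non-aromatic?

All ring atoms are sp² and supply a p orbital to the ring (each doubly-bonded ring atom is sp² with one p-orbital electron; the doubly-bonded nitrogens are pyridine-type — their lone pairs lie in the ring plane, leaving one electron in the p orbital; the sulfur donates one lone pair from its p orbital); the conjugation is uninterrupted.
Tallying contributions gives 1 × 2 = 2 from the double-bond unit + 2 from the S atom = 4.
A 4n π count (4, n = 1) in a planar conjugated ring means antiaromatic.

Antiaromatic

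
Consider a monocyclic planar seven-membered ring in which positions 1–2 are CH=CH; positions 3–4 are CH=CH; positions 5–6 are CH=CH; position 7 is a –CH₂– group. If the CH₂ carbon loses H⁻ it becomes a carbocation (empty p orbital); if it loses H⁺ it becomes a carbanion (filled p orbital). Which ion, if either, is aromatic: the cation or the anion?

The cation

In either ion the ring is fully conjugated: every atom, including the new sp² carbon, supplies a p orbital.
Cation: 3 × 2 + 0 = 6 π electrons → 4(1)+2, aromatic.
Anion: 3 × 2 + 2 = 8 π electrons → 4(2), antiaromatic.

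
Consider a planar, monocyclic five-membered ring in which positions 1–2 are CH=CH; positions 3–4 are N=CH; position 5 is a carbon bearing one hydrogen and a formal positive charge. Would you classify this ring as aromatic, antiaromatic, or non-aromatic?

All ring atoms are sp² and supply a p orbital to the ring (the double-bond atoms are sp², each contributing one p electron; the doubly-bonded nitrogens are pyridine-type — their lone pairs lie in the ring plane, leaving one electron in the p orbital; the carbocation has an empty p orbital); the conjugation is uninterrupted.
Tallying contributions gives 2 × 2 = 4 from the double-bond units + 0 from the CH(+) atom = 4.
With 4 = 4·1 π electrons, Hückel's rule classifies the planar ring as antiaromatic.

Antiaromatic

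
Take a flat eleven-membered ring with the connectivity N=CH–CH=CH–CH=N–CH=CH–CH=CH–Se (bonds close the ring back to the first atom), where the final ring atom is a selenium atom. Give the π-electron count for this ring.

12

All ring atoms are sp² and supply a p orbital to the ring (each doubly-bonded ring atom is sp² with one p-orbital electron; the doubly-bonded nitrogens are pyridine-type — their lone pairs lie in the ring plane, leaving one electron in the p orbital; the selenium donates one lone pair from its p orbital); the conjugation is uninterrupted.
Adding the contributions, 5 × 2 = 10 from the double-bond units + 2 from the Se atom = 12.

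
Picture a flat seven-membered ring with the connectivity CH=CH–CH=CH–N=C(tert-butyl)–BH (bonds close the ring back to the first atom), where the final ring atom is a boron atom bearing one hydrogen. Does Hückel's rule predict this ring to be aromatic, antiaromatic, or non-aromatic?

Aromatic

Every ring atom contributes a p orbital perpendicular to the ring (each doubly-bonded ring atom is sp² with one p-orbital electron; each sp² =N– keeps its lone pair in-plane and puts one electron into the π system; the boron has an empty p orbital), so the π system is cyclic and fully conjugated.
Adding the contributions, 3 × 2 = 6 from the double-bond units + 0 from the BH atom = 6.
That gives a 4n+2 count (6, n = 1).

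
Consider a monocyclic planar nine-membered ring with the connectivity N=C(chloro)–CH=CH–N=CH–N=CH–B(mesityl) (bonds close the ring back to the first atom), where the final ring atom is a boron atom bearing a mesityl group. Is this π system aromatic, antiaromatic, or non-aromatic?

Antiaromatic

All ring atoms are sp² and supply a p orbital to the ring (each doubly-bonded ring atom is sp² with one p-orbital electron; the doubly-bonded nitrogens are pyridine-type — their lone pairs lie in the ring plane, leaving one electron in the p orbital; the boron has an empty p orbital); the conjugation is uninterrupted.
π-electron count: 4 × 2 = 8 from the double-bond units + 0 from the B(mesityl) atom = 8.
With 8 = 4·2 π electrons, Hückel's rule classifies the planar ring as antiaromatic.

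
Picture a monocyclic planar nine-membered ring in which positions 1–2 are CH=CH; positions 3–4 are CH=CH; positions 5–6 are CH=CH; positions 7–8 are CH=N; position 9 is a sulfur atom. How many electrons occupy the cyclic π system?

10

Check conjugation: each doubly-bonded ring atom is sp² with one p-orbital electron; the doubly-bonded nitrogens are pyridine-type — their lone pairs lie in the ring plane, leaving one electron in the p orbital; the sulfur donates one lone pair from its p orbital — every position has a p orbital, so the cyclic π system is continuous.
Tallying contributions gives 4 × 2 = 8 from the double-bond units + 2 from the S atom = 10.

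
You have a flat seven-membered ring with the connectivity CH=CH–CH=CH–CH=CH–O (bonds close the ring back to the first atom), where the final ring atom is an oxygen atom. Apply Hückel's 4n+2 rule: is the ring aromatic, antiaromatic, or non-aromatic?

Antiaromatic

The p orbitals form a continuous loop: each doubly-bonded ring atom is sp² with one p-orbital electron; the oxygen donates one lone pair from its p orbital. The ring is fully conjugated.
Counting π electrons: 3 × 2 = 6 from the double-bond units + 2 from the O atom = 8.
8 = 4(2); a planar, fully conjugated 4n system is antiaromatic.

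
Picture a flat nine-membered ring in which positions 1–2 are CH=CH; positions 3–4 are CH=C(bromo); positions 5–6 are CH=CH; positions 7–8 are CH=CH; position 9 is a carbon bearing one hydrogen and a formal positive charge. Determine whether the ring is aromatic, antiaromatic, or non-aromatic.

Antiaromatic

Every ring atom contributes a p orbital perpendicular to the ring (the double-bond atoms are sp², each contributing one p electron; the carbocation has an empty p orbital), so the π system is cyclic and fully conjugated.
Tallying contributions gives 4 × 2 = 8 from the double-bond units + 0 from the CH(+) atom = 8.
8 is a 4n count (n = 2), so the planar conjugated ring is antiaromatic.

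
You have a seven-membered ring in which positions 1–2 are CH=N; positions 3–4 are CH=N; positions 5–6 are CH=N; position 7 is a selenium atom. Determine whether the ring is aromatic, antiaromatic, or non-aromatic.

Check conjugation: every atom in a ring double bond is sp² and brings one electron to the p orbital; each =N– nitrogen is pyridine-type (lone pair in the sp² plane, one electron in the p orbital); the selenium donates one lone pair from its p orbital — every position has a p orbital, so the cyclic π system is continuous.
π-electron count: 3 × 2 = 6 from the double-bond units + 2 from the Se atom = 8.
With 8 = 4·2 π electrons, Hückel's rule classifies the planar ring as antiaromatic.

Antiaromatic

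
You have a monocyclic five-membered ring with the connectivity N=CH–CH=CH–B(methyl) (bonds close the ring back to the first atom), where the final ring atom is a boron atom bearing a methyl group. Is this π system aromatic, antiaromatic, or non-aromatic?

Antiaromatic

Check conjugation: each doubly-bonded ring atom is sp² with one p-orbital electron; each =N– nitrogen is pyridine-type (lone pair in the sp² plane, one electron in the p orbital); the boron has an empty p orbital — every position has a p orbital, so the cyclic π system is continuous.
π-electron count: 2 × 2 = 4 from the double-bond units + 0 from the B(methyl) atom = 4.
A 4n π count (4, n = 1) in a planar conjugated ring means antiaromatic.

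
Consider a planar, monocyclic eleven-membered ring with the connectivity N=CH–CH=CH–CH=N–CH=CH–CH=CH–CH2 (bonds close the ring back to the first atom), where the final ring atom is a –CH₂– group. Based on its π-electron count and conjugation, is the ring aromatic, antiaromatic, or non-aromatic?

Non-aromatic

The CH2 carbon is saturated: the tetrahedral CH₂ carbon is sp³ and has no p orbital in the ring π system. Conjugation is not continuous around the ring.
A ring that is not fully conjugated cannot be aromatic or antiaromatic regardless of its π-electron count.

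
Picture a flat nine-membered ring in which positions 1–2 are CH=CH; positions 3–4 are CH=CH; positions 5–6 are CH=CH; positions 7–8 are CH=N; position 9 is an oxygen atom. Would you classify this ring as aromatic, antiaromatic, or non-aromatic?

Aromatic

Check conjugation: the double-bond atoms are sp², each contributing one p electron; each sp² =N– keeps its lone pair in-plane and puts one electron into the π system; the oxygen donates one lone pair from its p orbital — every position has a p orbital, so the cyclic π system is continuous.
Tallying contributions gives 4 × 2 = 8 from the double-bond units + 2 from the O atom = 10.
That gives a 4n+2 count (10, n = 2).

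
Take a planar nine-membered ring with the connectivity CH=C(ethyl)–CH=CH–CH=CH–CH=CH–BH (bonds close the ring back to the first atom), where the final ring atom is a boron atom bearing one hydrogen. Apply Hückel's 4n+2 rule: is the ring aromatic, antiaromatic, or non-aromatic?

Antiaromatic

Every ring atom contributes a p orbital perpendicular to the ring (every atom in a ring double bond is sp² and brings one electron to the p orbital; the boron has an empty p orbital), so the π system is cyclic and fully conjugated.
Adding the contributions, 4 × 2 = 8 from the double-bond units + 0 from the BH atom = 8.
A 4n π count (8, n = 2) in a planar conjugated ring means antiaromatic.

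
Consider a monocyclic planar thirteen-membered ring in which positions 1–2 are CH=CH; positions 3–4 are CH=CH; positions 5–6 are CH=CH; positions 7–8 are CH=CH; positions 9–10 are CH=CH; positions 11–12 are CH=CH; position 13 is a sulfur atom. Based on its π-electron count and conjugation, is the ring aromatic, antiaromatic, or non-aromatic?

Aromatic

The p orbitals form a continuous loop: every atom in a ring double bond is sp² and brings one electron to the p orbital; the sulfur donates one lone pair from its p orbital. The ring is fully conjugated.
Tallying contributions gives 6 × 2 = 12 from the double-bond units + 2 from the S atom = 14.
14 = 4(3) + 2, which satisfies Hückel's 4n+2 rule.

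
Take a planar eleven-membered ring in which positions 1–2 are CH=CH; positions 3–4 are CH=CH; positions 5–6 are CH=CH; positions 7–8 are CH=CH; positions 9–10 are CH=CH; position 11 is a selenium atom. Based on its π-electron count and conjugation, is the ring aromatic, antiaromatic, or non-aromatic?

All ring atoms are sp² and supply a p orbital to the ring (each doubly-bonded ring atom is sp² with one p-orbital electron; the selenium donates one lone pair from its p orbital); the conjugation is uninterrupted.
Counting π electrons: 5 × 2 = 10 from the double-bond units + 2 from the Se atom = 12.
A 4n π count (12, n = 3) in a planar conjugated ring means antiaromatic.

Antiaromatic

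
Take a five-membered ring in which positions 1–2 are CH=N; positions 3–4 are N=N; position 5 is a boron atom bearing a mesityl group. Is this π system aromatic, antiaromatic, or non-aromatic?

Antiaromatic

The p orbitals form a continuous loop: every atom in a ring double bond is sp² and brings one electron to the p orbital; the doubly-bonded nitrogens are pyridine-type — their lone pairs lie in the ring plane, leaving one electron in the p orbital; the boron has an empty p orbital. The ring is fully conjugated.
Tallying contributions gives 2 × 2 = 4 from the double-bond units + 0 from the B(mesityl) atom = 4.
4 is a 4n count (n = 1), so the planar conjugated ring is antiaromatic.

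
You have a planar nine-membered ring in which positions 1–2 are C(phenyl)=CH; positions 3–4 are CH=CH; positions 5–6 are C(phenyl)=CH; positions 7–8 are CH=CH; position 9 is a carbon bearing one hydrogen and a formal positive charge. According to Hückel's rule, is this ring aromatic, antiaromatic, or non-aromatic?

Antiaromatic

The p orbitals form a continuous loop: every atom in a ring double bond is sp² and brings one electron to the p orbital; the carbocation has an empty p orbital. The ring is fully conjugated.
Adding the contributions, 4 × 2 = 8 from the double-bond units + 0 from the CH(+) atom = 8.
8 = 4(2); a planar, fully conjugated 4n system is antiaromatic.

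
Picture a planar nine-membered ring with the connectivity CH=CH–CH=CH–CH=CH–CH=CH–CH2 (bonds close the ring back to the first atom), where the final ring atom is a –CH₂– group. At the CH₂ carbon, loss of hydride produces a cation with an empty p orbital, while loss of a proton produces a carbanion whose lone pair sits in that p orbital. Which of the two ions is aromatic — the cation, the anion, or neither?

In either ion the ring is fully conjugated: every atom, including the new sp² carbon, supplies a p orbital.
Cation: 4 × 2 + 0 = 8 π electrons → 4(2), antiaromatic.
Anion: 4 × 2 + 2 = 10 π electrons → 4(2)+2, aromatic.

The anion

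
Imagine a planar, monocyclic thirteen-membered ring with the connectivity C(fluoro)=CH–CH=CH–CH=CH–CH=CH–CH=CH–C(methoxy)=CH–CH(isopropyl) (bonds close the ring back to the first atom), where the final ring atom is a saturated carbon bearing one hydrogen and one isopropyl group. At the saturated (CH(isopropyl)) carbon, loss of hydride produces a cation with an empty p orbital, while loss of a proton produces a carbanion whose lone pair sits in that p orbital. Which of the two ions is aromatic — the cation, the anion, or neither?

In either ion the ring is fully conjugated: every atom, including the new sp² carbon, supplies a p orbital.
Cation: 6 × 2 + 0 = 12 π electrons → 4(3), antiaromatic.
Anion: 6 × 2 + 2 = 14 π electrons → 4(3)+2, aromatic.

The anion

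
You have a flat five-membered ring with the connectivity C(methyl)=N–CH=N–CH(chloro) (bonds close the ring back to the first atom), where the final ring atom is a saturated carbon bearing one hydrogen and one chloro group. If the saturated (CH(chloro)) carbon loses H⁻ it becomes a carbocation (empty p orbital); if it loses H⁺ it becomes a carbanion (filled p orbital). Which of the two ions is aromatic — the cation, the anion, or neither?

The anion

In both ions every ring atom is sp² and contributes a p orbital, so both rings are fully conjugated.
Cation: 2 × 2 + 0 = 4 π electrons → 4(1), antiaromatic.
Anion: 2 × 2 + 2 = 6 π electrons → 4(1)+2, aromatic.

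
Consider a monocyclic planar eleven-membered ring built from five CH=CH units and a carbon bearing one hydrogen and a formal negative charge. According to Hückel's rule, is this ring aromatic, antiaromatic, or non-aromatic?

Antiaromatic

All ring atoms are sp² and supply a p orbital to the ring (each doubly-bonded ring atom is sp² with one p-orbital electron; the carbanion's lone pair occupies the p orbital); the conjugation is uninterrupted.
Counting π electrons: 5 × 2 = 10 from the double-bond units + 2 from the CH(-) atom = 12.
A 4n π count (12, n = 3) in a planar conjugated ring means antiaromatic.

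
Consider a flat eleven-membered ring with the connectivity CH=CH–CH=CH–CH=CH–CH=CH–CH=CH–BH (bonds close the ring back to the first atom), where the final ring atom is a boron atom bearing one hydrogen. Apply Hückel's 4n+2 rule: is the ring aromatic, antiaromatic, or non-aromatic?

Aromatic

All ring atoms are sp² and supply a p orbital to the ring (the double-bond atoms are sp², each contributing one p electron; the boron has an empty p orbital); the conjugation is uninterrupted.
Adding the contributions, 5 × 2 = 10 from the double-bond units + 0 from the BH atom = 10.
Since 10 = 4·2 + 2, the ring meets the 4n+2 criterion.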